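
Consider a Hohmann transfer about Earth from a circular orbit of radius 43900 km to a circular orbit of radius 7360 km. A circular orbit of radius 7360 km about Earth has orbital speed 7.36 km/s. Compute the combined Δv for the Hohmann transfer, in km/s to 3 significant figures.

From the circular-orbit relation v² = μ/r at r = 7360 km: μ = v²r = (7.36)² × 7360 = 3.98688×10^5 km³/s².
The Hohmann ellipse has a_t = (r₁ + r₂)/2 = 25630 km.
Circular speed at r₁: v₁ = √(μ/r₁) = √(3.98688×10^5/43900) = 3.014 km/s.
Transfer-orbit speed at r₁ (vis-viva equation): v_a = √[μ(2/r₁ − 1/a_t)] = 1.615 km/s.
First burn Δv₁ = |v_a − v₁| = 1.399 km/s.
At r₂, v₂ = √(μ/r₂) = 7.360 km/s.
Transfer-orbit speed at r₂: v_p = √[μ(2/r₂ − 1/a_t)] = 9.632 km/s.
Second burn Δv₂ = |v₂ − v_p| = 2.272 km/s.
Total Δv = Δv₁ + Δv₂ = 3.671 km/s.

Δv = 3.67 km/s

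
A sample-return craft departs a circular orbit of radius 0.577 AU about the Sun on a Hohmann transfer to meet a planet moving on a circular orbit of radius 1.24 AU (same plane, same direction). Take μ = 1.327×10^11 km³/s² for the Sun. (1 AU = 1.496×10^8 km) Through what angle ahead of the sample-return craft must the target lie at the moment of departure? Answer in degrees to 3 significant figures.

φ = 67.1°

In km: r₁ = 0.577 × 1.496×10^8 = 8.63192×10^7 km; r₂ = 1.24 × 1.496×10^8 = 1.85504×10^8 km.
Transfer-ellipse semi-major axis a_t = (r₁ + r₂)/2 = (8.63192×10^7 + 1.85504×10^8)/2 = 1.359116×10^8 km.
Transfer time t = π√(a_t³/μ) = 1.366×10^7 s.
Target angular speed ω₂ = √(μ/r₂³) = 1.442×10^-7 rad/s.
Angle swept by the target during transfer: ω₂·t = 1.970 rad = 112.9°.
Arrival is 180° from departure on the ellipse, so φ = 180° − 112.9° = 67.1°.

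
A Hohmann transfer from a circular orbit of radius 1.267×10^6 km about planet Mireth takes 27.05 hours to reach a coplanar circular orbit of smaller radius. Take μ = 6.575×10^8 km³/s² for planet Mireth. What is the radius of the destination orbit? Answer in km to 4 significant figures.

Transfer time t = 27.05 hours = 97380 s, and t = π√(a_t³/μ).
So a_t = (μ t²/π²)^(1/3) = (6.575×10^8 × (97380)² / π²)^(1/3) = 8.5805×10^5 km.
Since a_t = (r₁ + r₂)/2, r₂ = 2a_t − r₁ = 2×8.5805×10^5 − 1.267×10^6 = 4.491×10^5 km.

r₂ = 4.491×10^5 km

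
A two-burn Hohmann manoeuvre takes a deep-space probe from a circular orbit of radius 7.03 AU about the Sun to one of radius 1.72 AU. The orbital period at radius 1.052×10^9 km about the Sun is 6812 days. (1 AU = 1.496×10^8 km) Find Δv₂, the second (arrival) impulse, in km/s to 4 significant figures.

Δv₂ = 6.077 km/s

From Kepler's third law T² = 4π²r³/μ at r = 1.052×10^9 km, T = 6812 days = 6812 × 86400 s = 5.885568×10^8 s: μ = 4π²r³/T² = 1.32688×10^11 km³/s².
In km: r₁ = 7.03 × 1.496×10^8 = 1.051688×10^9 km; r₂ = 1.72 × 1.496×10^8 = 2.57312×10^8 km.
Semi-major axis of the transfer orbit: a_t = (1.051688×10^9 + 2.57312×10^8)/2 = 6.545×10^8 km.
On the circular orbit at r = 2.57312×10^8 km, v_c = √(μ/r) = 22.708 km/s.
Transfer-orbit speed at the same r (vis-viva, a = a_t): v_t = √[μ(2/r − 1/a_t)] = 28.785 km/s.
Δv₂ = |v_t − v_c| = |28.785 − 22.708| = 6.077 km/s.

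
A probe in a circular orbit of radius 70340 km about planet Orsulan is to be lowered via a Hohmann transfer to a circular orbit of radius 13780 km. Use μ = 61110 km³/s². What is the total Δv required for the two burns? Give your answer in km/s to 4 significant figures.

The Hohmann ellipse has a_t = (r₁ + r₂)/2 = 42060 km.
Circular speed at r₁: v₁ = √(μ/r₁) = √(61110/70340) = 0.9321 km/s.
On the transfer ellipse at r₁, vis-viva equation gives v_a = √[μ(2/r₁ − 1/a_t)] = 0.5335 km/s.
First burn Δv₁ = |v_a − v₁| = 0.3986 km/s.
At r₂, v₂ = √(μ/r₂) = 2.1059 km/s.
Transfer-orbit speed at r₂: v_p = √[μ(2/r₂ − 1/a_t)] = 2.7233 km/s.
Second burn Δv₂ = |v₂ − v_p| = 0.6174 km/s.
Total Δv = Δv₁ + Δv₂ = 1.016 km/s.

Δv = 1.016 km/s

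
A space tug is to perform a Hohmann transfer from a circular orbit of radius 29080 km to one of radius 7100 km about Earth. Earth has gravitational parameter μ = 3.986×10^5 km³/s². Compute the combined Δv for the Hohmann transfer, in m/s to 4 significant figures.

Δv = 3390 m/s

Semi-major axis of the transfer orbit: a_t = (29080 + 7100)/2 = 18090 km.
Circular speed at r₁: v₁ = √(μ/r₁) = √(3.986×10^5/29080) = 3.702 km/s.
On the transfer ellipse at r₁, vis-viva equation gives v_a = √[μ(2/r₁ − 1/a_t)] = 2.319 km/s.
First burn Δv₁ = |v_a − v₁| = 1.383 km/s.
At r₂, v₂ = √(μ/r₂) = 7.493 km/s.
Transfer-orbit speed at r₂: v_p = √[μ(2/r₂ − 1/a_t)] = 9.500 km/s.
Second burn Δv₂ = |v₂ − v_p| = 2.007 km/s.
Δv = Δv₁ + Δv₂ = 1.383 + 2.007 = 3.390 km/s.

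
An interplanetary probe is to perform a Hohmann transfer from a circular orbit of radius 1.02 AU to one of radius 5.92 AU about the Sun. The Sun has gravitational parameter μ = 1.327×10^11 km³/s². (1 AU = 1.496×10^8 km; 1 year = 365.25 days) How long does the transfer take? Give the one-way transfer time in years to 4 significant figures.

In km: r₁ = 1.02 × 1.496×10^8 = 1.52592×10^8 km; r₂ = 5.92 × 1.496×10^8 = 8.85632×10^8 km.
Semi-major axis of the transfer orbit: a_t = (1.52592×10^8 + 8.85632×10^8)/2 = 5.19112×10^8 km.
By Kepler's third law the transfer-orbit period is T = 2π√(a_t³/μ), so t = T/2 = 1.020×10^8 s.
Converting: 1.020×10^8 s ÷ 3.15576×10^7 s/year (365.25 × 86400) = 3.232 years.

t = 3.232 years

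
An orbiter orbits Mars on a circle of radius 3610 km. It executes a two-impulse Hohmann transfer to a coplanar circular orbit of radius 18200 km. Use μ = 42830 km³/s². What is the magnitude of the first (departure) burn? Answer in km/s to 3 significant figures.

Transfer-ellipse semi-major axis a_t = (r₁ + r₂)/2 = (3610 + 18200)/2 = 10905 km.
Circular speed at r = 3610 km: v_c = √(μ/r) = 3.4445 km/s.
Vis-viva on the transfer ellipse at r = 3610 km gives v_t = √[μ(2/r − 1/a_t)] = 4.4498 km/s.
Δv₁ = |v_t − v_c| = |4.4498 − 3.4445| = 1.005 km/s.

Δv₁ = 1.01 km/s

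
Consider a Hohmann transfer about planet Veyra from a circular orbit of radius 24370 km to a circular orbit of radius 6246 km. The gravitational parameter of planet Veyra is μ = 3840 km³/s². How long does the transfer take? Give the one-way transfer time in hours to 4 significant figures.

t = 26.67 hours

Semi-major axis of the transfer orbit: a_t = (24370 + 6246)/2 = 15308 km.
By Kepler's third law the transfer-orbit period is T = 2π√(a_t³/μ), so t = T/2 = 96020 s.
Converting: 96020 s ÷ 3600 s/hour = 26.67 hours.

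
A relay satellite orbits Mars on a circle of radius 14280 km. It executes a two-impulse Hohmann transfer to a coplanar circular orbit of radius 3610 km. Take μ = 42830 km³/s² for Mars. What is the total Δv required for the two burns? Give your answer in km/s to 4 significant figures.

Δv = 1.539 km/s

Semi-major axis of the transfer orbit: a_t = (14280 + 3610)/2 = 8945 km.
At r₁ the circular-orbit speed is v₁ = √(μ/r₁) = 1.7318 km/s.
On the transfer ellipse at r₁, vis-viva equation gives v_a = √[μ(2/r₁ − 1/a_t)] = 1.1002 km/s.
First burn Δv₁ = |v_a − v₁| = 0.6316 km/s.
Circular speed at r₂: v₂ = √(μ/r₂) = 3.4445 km/s.
Transfer-orbit speed at r₂: v_p = √[μ(2/r₂ − 1/a_t)] = 4.3521 km/s.
Second burn Δv₂ = |v₂ − v_p| = 0.9076 km/s.
Total Δv = Δv₁ + Δv₂ = 1.539 km/s.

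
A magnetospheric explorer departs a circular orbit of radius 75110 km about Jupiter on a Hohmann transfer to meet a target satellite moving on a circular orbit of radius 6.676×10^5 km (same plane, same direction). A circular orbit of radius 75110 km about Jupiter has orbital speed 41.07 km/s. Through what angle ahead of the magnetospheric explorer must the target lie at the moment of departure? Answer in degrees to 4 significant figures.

From the circular-orbit relation v² = μ/r at r = 75110 km: μ = v²r = (41.07)² × 75110 = 1.26691×10^8 km³/s².
Transfer-ellipse semi-major axis a_t = (r₁ + r₂)/2 = (75110 + 6.676×10^5)/2 = 3.71355×10^5 km.
Transfer time t = π√(a_t³/μ) = 63162.6 s.
Target angular speed ω₂ = √(μ/r₂³) = 2.06347×10^-5 rad/s.
Angle swept by the target during transfer: ω₂·t = 1.30334 rad = 74.68°.
Arrival is 180° from departure on the ellipse, so φ = 180° − 74.68° = 105.3°.

φ = 105.3°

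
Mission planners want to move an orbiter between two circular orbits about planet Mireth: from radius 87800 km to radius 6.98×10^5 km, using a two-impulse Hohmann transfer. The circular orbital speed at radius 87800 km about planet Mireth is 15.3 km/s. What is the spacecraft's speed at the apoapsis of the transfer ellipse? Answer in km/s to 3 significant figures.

From the circular-orbit relation v² = μ/r at r = 87800 km: μ = v²r = (15.3)² × 87800 = 2.05531×10^7 km³/s².
The Hohmann ellipse has a_t = (r₁ + r₂)/2 = 3.929×10^5 km.
The apoapsis of the transfer ellipse is at r = 6.980×10^5 km.
Vis-viva: v = √[μ(2/r − 1/a_t)] = √[2.05531×10^7 × (2/6.980×10^5 − 1/3.929×10^5)] = 2.565 km/s.

v = 2.57 km/s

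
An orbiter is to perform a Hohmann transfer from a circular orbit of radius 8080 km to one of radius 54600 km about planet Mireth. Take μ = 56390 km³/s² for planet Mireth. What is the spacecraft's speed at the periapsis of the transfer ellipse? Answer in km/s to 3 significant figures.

v = 3.49 km/s

The Hohmann ellipse has a_t = (r₁ + r₂)/2 = 31340 km.
The periapsis of the transfer ellipse is at r = 8080 km.
From the vis-viva equation, v = √[μ(2/r − 1/a_t)] = 3.487 km/s.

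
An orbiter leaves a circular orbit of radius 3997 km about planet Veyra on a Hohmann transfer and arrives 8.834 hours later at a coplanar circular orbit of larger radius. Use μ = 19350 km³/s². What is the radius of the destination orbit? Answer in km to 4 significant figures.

Transfer time t = 8.834 hours = 31802.4 s, and t = π√(a_t³/μ).
So a_t = (μ t²/π²)^(1/3) = (19350 × (31802.4)² / π²)^(1/3) = 12563 km.
Since a_t = (r₁ + r₂)/2, r₂ = 2a_t − r₁ = 2×12563 − 3997 = 21129 km.

r₂ = 21130 km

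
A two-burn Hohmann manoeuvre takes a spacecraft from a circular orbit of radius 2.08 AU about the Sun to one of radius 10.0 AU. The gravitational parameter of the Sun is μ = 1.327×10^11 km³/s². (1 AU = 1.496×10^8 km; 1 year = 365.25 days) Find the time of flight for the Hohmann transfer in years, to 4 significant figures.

In km: r₁ = 2.08 × 1.496×10^8 = 3.11168×10^8 km; r₂ = 10.0 × 1.496×10^8 = 1.496×10^9 km.
Transfer-ellipse semi-major axis a_t = (r₁ + r₂)/2 = (3.11168×10^8 + 1.496×10^9)/2 = 9.03584×10^8 km.
Half the transfer-orbit period gives t = π√(a_t³/μ) = 2.3424×10^8 s.
Converting: 2.3424×10^8 s ÷ 3.15576×10^7 s/year (365.25 × 86400) = 7.423 years.

t = 7.423 years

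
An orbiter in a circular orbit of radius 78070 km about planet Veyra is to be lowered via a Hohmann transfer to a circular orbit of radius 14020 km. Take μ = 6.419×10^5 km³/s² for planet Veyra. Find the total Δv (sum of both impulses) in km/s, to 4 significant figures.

Semi-major axis of the transfer orbit: a_t = (78070 + 14020)/2 = 46045 km.
Circular speed at r₁: v₁ = √(μ/r₁) = √(6.419×10^5/78070) = 2.867 km/s.
On the transfer ellipse at r₁, vis-viva equation gives v_a = √[μ(2/r₁ − 1/a_t)] = 1.582 km/s.
First burn Δv₁ = |v_a − v₁| = 1.285 km/s.
At r₂, v₂ = √(μ/r₂) = 6.7664 km/s.
Transfer-orbit speed at r₂: v_p = √[μ(2/r₂ − 1/a_t)] = 8.8107 km/s.
Second burn Δv₂ = |v₂ − v_p| = 2.044 km/s.
Δv = Δv₁ + Δv₂ = 1.285 + 2.044 = 3.329 km/s.

Δv = 3.329 km/s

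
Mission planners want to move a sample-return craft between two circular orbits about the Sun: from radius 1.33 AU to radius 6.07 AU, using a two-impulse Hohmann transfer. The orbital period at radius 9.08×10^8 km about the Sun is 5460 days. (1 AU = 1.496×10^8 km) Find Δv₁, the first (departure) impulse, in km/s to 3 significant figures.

Δv₁ = 7.26 km/s

From Kepler's third law T² = 4π²r³/μ at r = 9.08×10^8 km, T = 5460 days = 5460 × 86400 s = 4.71744×10^8 s: μ = 4π²r³/T² = 1.32802×10^11 km³/s².
In km: r₁ = 1.33 × 1.496×10^8 = 1.98968×10^8 km; r₂ = 6.07 × 1.496×10^8 = 9.08072×10^8 km.
The Hohmann ellipse has a_t = (r₁ + r₂)/2 = 5.5352×10^8 km.
On the circular orbit at r = 1.98968×10^8 km, v_c = √(μ/r) = 25.83513 km/s.
Transfer-orbit speed at the same r (vis-viva, a = a_t): v_t = √[μ(2/r − 1/a_t)] = 33.09056 km/s.
Δv₁ = |v_t − v_c| = |33.09056 − 25.83513| = 7.255 km/s.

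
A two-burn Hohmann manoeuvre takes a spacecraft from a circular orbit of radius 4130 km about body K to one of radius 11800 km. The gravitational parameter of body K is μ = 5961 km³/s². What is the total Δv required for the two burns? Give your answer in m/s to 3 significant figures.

The Hohmann ellipse has a_t = (r₁ + r₂)/2 = 7965 km.
Circular speed at r₁: v₁ = √(μ/r₁) = √(5961/4130) = 1.201391 km/s.
On the transfer ellipse at r₁, vis-viva equation gives v_p = √[μ(2/r₁ − 1/a_t)] = 1.462287 km/s.
First burn Δv₁ = |v_p − v₁| = 0.260896 km/s.
Circular speed at r₂: v₂ = √(μ/r₂) = 0.7107528 km/s.
Transfer-orbit speed at r₂: v_a = √[μ(2/r₂ − 1/a_t)] = 0.5118005 km/s.
Second burn Δv₂ = |v₂ − v_a| = 0.198952 km/s.
Total Δv = Δv₁ + Δv₂ = 0.4598 km/s.

Δv = 460 m/s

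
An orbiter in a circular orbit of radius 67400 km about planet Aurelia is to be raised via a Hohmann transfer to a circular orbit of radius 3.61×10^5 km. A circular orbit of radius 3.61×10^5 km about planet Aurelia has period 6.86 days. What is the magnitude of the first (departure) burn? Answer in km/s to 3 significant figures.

Δv₁ = 2.64 km/s

From Kepler's third law T² = 4π²r³/μ at r = 3.61×10^5 km, T = 6.86 days = 6.86 × 86400 s = 5.92704×10^5 s: μ = 4π²r³/T² = 5.28696×10^6 km³/s².
The Hohmann ellipse has a_t = (r₁ + r₂)/2 = 2.142×10^5 km.
On the circular orbit at r = 67400 km, v_c = √(μ/r) = 8.8567 km/s.
Vis-viva on the transfer ellipse at r = 67400 km gives v_t = √[μ(2/r − 1/a_t)] = 11.498 km/s.
Δv₁ = |v_t − v_c| = |11.498 − 8.8567| = 2.641 km/s.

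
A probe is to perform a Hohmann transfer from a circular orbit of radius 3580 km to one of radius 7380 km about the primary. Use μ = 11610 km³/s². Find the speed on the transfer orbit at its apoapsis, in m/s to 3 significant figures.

Semi-major axis of the transfer orbit: a_t = (3580 + 7380)/2 = 5480 km.
The apoapsis of the transfer ellipse is at r = 7380 km.
Applying v² = μ(2/r − 1/a_t): v = 1.014 km/s.

v = 1010 m/s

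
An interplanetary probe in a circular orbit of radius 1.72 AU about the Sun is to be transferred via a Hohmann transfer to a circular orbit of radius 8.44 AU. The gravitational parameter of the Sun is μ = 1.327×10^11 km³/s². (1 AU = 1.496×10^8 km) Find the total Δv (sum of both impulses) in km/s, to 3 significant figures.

Δv = 10.8 km/s

In km: r₁ = 1.72 × 1.496×10^8 = 2.57312×10^8 km; r₂ = 8.44 × 1.496×10^8 = 1.262624×10^9 km.
The Hohmann ellipse has a_t = (r₁ + r₂)/2 = 7.59968×10^8 km.
Circular speed at r₁: v₁ = √(μ/r₁) = √(1.327×10^11/2.57312×10^8) = 22.709 km/s.
Transfer-orbit speed at r₁ (vis-viva): v_p = √[μ(2/r₁ − 1/a_t)] = 29.271 km/s.
First burn Δv₁ = |v_p − v₁| = 6.562 km/s.
At r₂, v₂ = √(μ/r₂) = 10.25176 km/s.
Transfer-orbit speed at r₂: v_a = √[μ(2/r₂ − 1/a_t)] = 5.965280 km/s.
Second burn Δv₂ = |v₂ − v_a| = 4.286 km/s.
Δv = Δv₁ + Δv₂ = 6.562 + 4.286 = 10.85 km/s.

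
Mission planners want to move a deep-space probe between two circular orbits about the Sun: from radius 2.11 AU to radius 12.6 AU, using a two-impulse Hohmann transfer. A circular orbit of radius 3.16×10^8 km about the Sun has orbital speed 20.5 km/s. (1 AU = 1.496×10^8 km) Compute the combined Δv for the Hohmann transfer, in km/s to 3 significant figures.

Δv = 10.2 km/s

From the circular-orbit relation v² = μ/r at r = 3.16×10^8 km: μ = v²r = (20.5)² × 3.16×10^8 = 1.32799×10^11 km³/s².
In km: r₁ = 2.11 × 1.496×10^8 = 3.15656×10^8 km; r₂ = 12.6 × 1.496×10^8 = 1.88496×10^9 km.
Transfer-ellipse semi-major axis a_t = (r₁ + r₂)/2 = (3.15656×10^8 + 1.88496×10^9)/2 = 1.100308×10^9 km.
Circular speed at r₁: v₁ = √(μ/r₁) = √(1.32799×10^11/3.15656×10^8) = 20.511 km/s.
On the transfer ellipse at r₁, vis-viva equation gives v_p = √[μ(2/r₁ − 1/a_t)] = 26.846 km/s.
First burn Δv₁ = |v_p − v₁| = 6.335 km/s.
Circular speed at r₂: v₂ = √(μ/r₂) = 8.394 km/s.
Transfer-orbit speed at r₂: v_a = √[μ(2/r₂ − 1/a_t)] = 4.496 km/s.
Second burn Δv₂ = |v₂ − v_a| = 3.898 km/s.
Total Δv = Δv₁ + Δv₂ = 10.23 km/s.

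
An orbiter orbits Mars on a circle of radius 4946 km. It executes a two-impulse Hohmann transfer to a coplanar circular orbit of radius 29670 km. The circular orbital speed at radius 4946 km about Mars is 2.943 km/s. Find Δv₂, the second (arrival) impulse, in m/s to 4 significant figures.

Δv₂ = 559.3 m/s

From the circular-orbit relation v² = μ/r at r = 4946 km: μ = v²r = (2.943)² × 4946 = 42838.5 km³/s².
The Hohmann ellipse has a_t = (r₁ + r₂)/2 = 17308 km.
Circular speed at r = 29670 km: v_c = √(μ/r) = 1.2016 km/s.
Transfer-orbit speed at the same r (vis-viva, a = a_t): v_t = √[μ(2/r − 1/a_t)] = 0.64234 km/s.
Δv₂ = |v_t − v_c| = |0.64234 − 1.2016| = 0.5593 km/s.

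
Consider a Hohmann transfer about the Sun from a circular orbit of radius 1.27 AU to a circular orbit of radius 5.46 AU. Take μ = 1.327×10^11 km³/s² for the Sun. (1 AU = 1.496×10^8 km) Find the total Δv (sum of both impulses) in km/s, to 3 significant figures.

In km: r₁ = 1.27 × 1.496×10^8 = 1.89992×10^8 km; r₂ = 5.46 × 1.496×10^8 = 8.16816×10^8 km.
Semi-major axis of the transfer orbit: a_t = (1.89992×10^8 + 8.16816×10^8)/2 = 5.03404×10^8 km.
At r₁ the circular-orbit speed is v₁ = √(μ/r₁) = 26.428 km/s.
On the transfer ellipse at r₁, vis-viva gives v_p = √[μ(2/r₁ − 1/a_t)] = 33.664 km/s.
First burn Δv₁ = |v_p − v₁| = 7.236 km/s.
Circular speed at r₂: v₂ = √(μ/r₂) = 12.746 km/s.
Transfer-orbit speed at r₂: v_a = √[μ(2/r₂ − 1/a_t)] = 7.8304 km/s.
Second burn Δv₂ = |v₂ − v_a| = 4.916 km/s.
Δv = Δv₁ + Δv₂ = 7.236 + 4.916 = 12.15 km/s.

Δv = 12.2 km/s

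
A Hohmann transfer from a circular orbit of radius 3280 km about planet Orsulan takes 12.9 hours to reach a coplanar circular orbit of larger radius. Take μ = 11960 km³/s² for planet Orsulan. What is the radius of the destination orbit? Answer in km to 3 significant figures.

Transfer time t = 12.9 hours = 46440 s, and t = π√(a_t³/μ).
So a_t = (μ t²/π²)^(1/3) = (11960 × (46440)² / π²)^(1/3) = 13774 km.
Since a_t = (r₁ + r₂)/2, r₂ = 2a_t − r₁ = 2×13774 − 3280 = 24268 km.

r₂ = 24300 km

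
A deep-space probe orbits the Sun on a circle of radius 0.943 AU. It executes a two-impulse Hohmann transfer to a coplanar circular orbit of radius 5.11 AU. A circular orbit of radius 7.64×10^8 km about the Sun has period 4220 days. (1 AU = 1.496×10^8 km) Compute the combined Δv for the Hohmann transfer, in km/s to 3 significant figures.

Δv = 15.0 km/s

From Kepler's third law T² = 4π²r³/μ at r = 7.64×10^8 km, T = 4220 days = 4220 × 86400 s = 3.64608×10^8 s: μ = 4π²r³/T² = 1.32430×10^11 km³/s².
In km: r₁ = 0.943 × 1.496×10^8 = 1.410728×10^8 km; r₂ = 5.11 × 1.496×10^8 = 7.64456×10^8 km.
The Hohmann ellipse has a_t = (r₁ + r₂)/2 = 4.527644×10^8 km.
Circular speed at r₁: v₁ = √(μ/r₁) = √(1.32430×10^11/1.410728×10^8) = 30.639 km/s.
On the transfer ellipse at r₁, v² = μ(2/r − 1/a) gives v_p = √[μ(2/r₁ − 1/a_t)] = 39.812 km/s.
First burn Δv₁ = |v_p − v₁| = 9.173 km/s.
At r₂, v₂ = √(μ/r₂) = 13.162 km/s.
Transfer-orbit speed at r₂: v_a = √[μ(2/r₂ − 1/a_t)] = 7.3469 km/s.
Second burn Δv₂ = |v₂ − v_a| = 5.815 km/s.
Total Δv = Δv₁ + Δv₂ = 14.99 km/s.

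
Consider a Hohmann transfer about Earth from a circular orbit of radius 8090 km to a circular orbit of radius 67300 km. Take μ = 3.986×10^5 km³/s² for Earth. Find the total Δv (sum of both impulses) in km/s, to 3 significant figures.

Δv = 3.67 km/s

Semi-major axis of the transfer orbit: a_t = (8090 + 67300)/2 = 37695 km.
Circular speed at r₁: v₁ = √(μ/r₁) = √(3.986×10^5/8090) = 7.019 km/s.
Transfer-orbit speed at r₁ (vis-viva equation): v_p = √[μ(2/r₁ − 1/a_t)] = 9.379 km/s.
First burn Δv₁ = |v_p − v₁| = 2.360 km/s.
Circular speed at r₂: v₂ = √(μ/r₂) = 2.4337 km/s.
Transfer-orbit speed at r₂: v_a = √[μ(2/r₂ − 1/a_t)] = 1.1274 km/s.
Second burn Δv₂ = |v₂ − v_a| = 1.306 km/s.
Total Δv = Δv₁ + Δv₂ = 3.666 km/s.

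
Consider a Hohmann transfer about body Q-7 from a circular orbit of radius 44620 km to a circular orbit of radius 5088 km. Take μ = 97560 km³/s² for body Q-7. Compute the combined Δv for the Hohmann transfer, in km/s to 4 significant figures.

Δv = 2.298 km/s

The Hohmann ellipse has a_t = (r₁ + r₂)/2 = 24854 km.
At r₁ the circular-orbit speed is v₁ = √(μ/r₁) = 1.47867 km/s.
On the transfer ellipse at r₁, v² = μ(2/r − 1/a) gives v_a = √[μ(2/r₁ − 1/a_t)] = 0.669031 km/s.
First burn Δv₁ = |v_a − v₁| = 0.8096 km/s.
Circular speed at r₂: v₂ = √(μ/r₂) = 4.379 km/s.
Transfer-orbit speed at r₂: v_p = √[μ(2/r₂ − 1/a_t)] = 5.867 km/s.
Second burn Δv₂ = |v₂ − v_p| = 1.488 km/s.
Total Δv = Δv₁ + Δv₂ = 2.298 km/s.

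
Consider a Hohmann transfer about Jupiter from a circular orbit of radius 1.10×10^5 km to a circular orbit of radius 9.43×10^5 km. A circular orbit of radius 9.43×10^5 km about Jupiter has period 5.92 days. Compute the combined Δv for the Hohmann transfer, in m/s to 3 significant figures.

Δv = 17800 m/s

From Kepler's third law T² = 4π²r³/μ at r = 9.43×10^5 km, T = 5.92 days = 5.92 × 86400 s = 5.11488×10^5 s: μ = 4π²r³/T² = 1.26539×10^8 km³/s².
Transfer-ellipse semi-major axis a_t = (r₁ + r₂)/2 = (1.100×10^5 + 9.430×10^5)/2 = 5.265×10^5 km.
At r₁ the circular-orbit speed is v₁ = √(μ/r₁) = 33.92 km/s.
Transfer-orbit speed at r₁ (v² = μ(2/r − 1/a)): v_p = √[μ(2/r₁ − 1/a_t)] = 45.39 km/s.
First burn Δv₁ = |v_p − v₁| = 11.47 km/s.
Circular speed at r₂: v₂ = √(μ/r₂) = 11.584 km/s.
Transfer-orbit speed at r₂: v_a = √[μ(2/r₂ − 1/a_t)] = 5.2948 km/s.
Second burn Δv₂ = |v₂ − v_a| = 6.289 km/s.
Δv = Δv₁ + Δv₂ = 11.47 + 6.289 = 17.76 km/s.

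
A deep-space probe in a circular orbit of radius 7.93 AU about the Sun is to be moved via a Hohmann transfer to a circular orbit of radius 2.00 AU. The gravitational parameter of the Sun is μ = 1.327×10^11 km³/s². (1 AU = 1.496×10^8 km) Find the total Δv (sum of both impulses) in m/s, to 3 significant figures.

Δv = 9420 m/s

In km: r₁ = 7.93 × 1.496×10^8 = 1.186328×10^9 km; r₂ = 2.00 × 1.496×10^8 = 2.992×10^8 km.
The Hohmann ellipse has a_t = (r₁ + r₂)/2 = 7.42764×10^8 km.
Circular speed at r₁: v₁ = √(μ/r₁) = √(1.327×10^11/1.186328×10^9) = 10.5763 km/s.
On the transfer ellipse at r₁, vis-viva gives v_a = √[μ(2/r₁ − 1/a_t)] = 6.71256 km/s.
First burn Δv₁ = |v_a − v₁| = 3.864 km/s.
At r₂, v₂ = √(μ/r₂) = 21.060 km/s.
Transfer-orbit speed at r₂: v_p = √[μ(2/r₂ − 1/a_t)] = 26.615 km/s.
Second burn Δv₂ = |v₂ − v_p| = 5.555 km/s.
Total Δv = Δv₁ + Δv₂ = 9.419 km/s.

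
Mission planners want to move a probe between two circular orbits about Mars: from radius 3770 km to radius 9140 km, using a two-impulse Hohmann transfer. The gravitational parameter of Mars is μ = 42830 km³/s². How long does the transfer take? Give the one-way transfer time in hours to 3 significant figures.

The Hohmann ellipse has a_t = (r₁ + r₂)/2 = 6455 km.
By Kepler's third law the transfer-orbit period is T = 2π√(a_t³/μ), so t = T/2 = 7873 s.
Converting: 7873 s ÷ 3600 s/hour = 2.19 hours.

t = 2.19 hours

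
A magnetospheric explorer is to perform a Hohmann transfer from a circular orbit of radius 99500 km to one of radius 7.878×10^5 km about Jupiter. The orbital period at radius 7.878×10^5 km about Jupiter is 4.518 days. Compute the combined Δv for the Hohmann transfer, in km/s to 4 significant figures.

From Kepler's third law T² = 4π²r³/μ at r = 7.878×10^5 km, T = 4.518 days = 4.518 × 86400 s = 3.903552×10^5 s: μ = 4π²r³/T² = 1.26674×10^8 km³/s².
The Hohmann ellipse has a_t = (r₁ + r₂)/2 = 4.4365×10^5 km.
At r₁ the circular-orbit speed is v₁ = √(μ/r₁) = 35.681 km/s.
Transfer-orbit speed at r₁ (vis-viva): v_p = √[μ(2/r₁ − 1/a_t)] = 47.547 km/s.
First burn Δv₁ = |v_p − v₁| = 11.866 km/s.
Circular speed at r₂: v₂ = √(μ/r₂) = 12.6805 km/s.
Transfer-orbit speed at r₂: v_a = √[μ(2/r₂ − 1/a_t)] = 6.00520 km/s.
Second burn Δv₂ = |v₂ − v_a| = 6.6753 km/s.
Δv = Δv₁ + Δv₂ = 11.866 + 6.6753 = 18.54 km/s.

Δv = 18.54 km/s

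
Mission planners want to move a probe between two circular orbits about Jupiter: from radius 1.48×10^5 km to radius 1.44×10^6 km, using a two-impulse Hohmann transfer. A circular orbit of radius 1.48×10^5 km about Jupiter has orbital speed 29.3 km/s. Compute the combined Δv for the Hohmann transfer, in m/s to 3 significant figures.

Δv = 15500 m/s

From the circular-orbit relation v² = μ/r at r = 1.48×10^5 km: μ = v²r = (29.3)² × 1.48×10^5 = 1.27057×10^8 km³/s².
Transfer-ellipse semi-major axis a_t = (r₁ + r₂)/2 = (1.480×10^5 + 1.440×10^6)/2 = 7.940×10^5 km.
At r₁ the circular-orbit speed is v₁ = √(μ/r₁) = 29.30 km/s.
Transfer-orbit speed at r₁ (vis-viva): v_p = √[μ(2/r₁ − 1/a_t)] = 39.46 km/s.
First burn Δv₁ = |v_p − v₁| = 10.16 km/s.
At r₂, v₂ = √(μ/r₂) = 9.393 km/s.
Transfer-orbit speed at r₂: v_a = √[μ(2/r₂ − 1/a_t)] = 4.055 km/s.
Second burn Δv₂ = |v₂ − v_a| = 5.338 km/s.
Δv = Δv₁ + Δv₂ = 10.16 + 5.338 = 15.50 km/s.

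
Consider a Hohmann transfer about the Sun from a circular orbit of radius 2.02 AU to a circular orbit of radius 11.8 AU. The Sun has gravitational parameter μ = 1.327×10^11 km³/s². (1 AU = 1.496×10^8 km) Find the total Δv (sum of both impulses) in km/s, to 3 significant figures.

In km: r₁ = 2.02 × 1.496×10^8 = 3.02192×10^8 km; r₂ = 11.8 × 1.496×10^8 = 1.76528×10^9 km.
Transfer-ellipse semi-major axis a_t = (r₁ + r₂)/2 = (3.02192×10^8 + 1.76528×10^9)/2 = 1.033736×10^9 km.
At r₁ the circular-orbit speed is v₁ = √(μ/r₁) = 20.955 km/s.
On the transfer ellipse at r₁, v² = μ(2/r − 1/a) gives v_p = √[μ(2/r₁ − 1/a_t)] = 27.384 km/s.
First burn Δv₁ = |v_p − v₁| = 6.429 km/s.
At r₂, v₂ = √(μ/r₂) = 8.670 km/s.
Transfer-orbit speed at r₂: v_a = √[μ(2/r₂ − 1/a_t)] = 4.688 km/s.
Second burn Δv₂ = |v₂ − v_a| = 3.982 km/s.
Total Δv = Δv₁ + Δv₂ = 10.41 km/s.

Δv = 10.4 km/s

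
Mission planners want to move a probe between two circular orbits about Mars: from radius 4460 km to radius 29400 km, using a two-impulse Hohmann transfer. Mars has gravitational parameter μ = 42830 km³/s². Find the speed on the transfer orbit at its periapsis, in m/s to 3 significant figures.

Transfer-ellipse semi-major axis a_t = (r₁ + r₂)/2 = (4460 + 29400)/2 = 16930 km.
At periapsis, r = 4460 km.
Vis-viva: v = √[μ(2/r − 1/a_t)] = √[42830 × (2/4460 − 1/16930)] = 4.084 km/s.

v = 4080 m/s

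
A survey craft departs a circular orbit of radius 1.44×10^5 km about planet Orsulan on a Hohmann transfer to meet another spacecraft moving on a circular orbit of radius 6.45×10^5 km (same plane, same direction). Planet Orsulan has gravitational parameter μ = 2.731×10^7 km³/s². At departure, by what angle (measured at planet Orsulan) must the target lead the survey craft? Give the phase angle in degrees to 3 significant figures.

φ = 93.9°

Semi-major axis of the transfer orbit: a_t = (1.440×10^5 + 6.450×10^5)/2 = 3.945×10^5 km.
Transfer time t = π√(a_t³/μ) = 1.4896×10^5 s.
Target angular speed ω₂ = √(μ/r₂³) = 1.0088×10^-5 rad/s.
Angle swept by the target during transfer: ω₂·t = 1.5027 rad = 86.10°.
Arrival is 180° from departure on the ellipse, so φ = 180° − 86.10° = 93.9°.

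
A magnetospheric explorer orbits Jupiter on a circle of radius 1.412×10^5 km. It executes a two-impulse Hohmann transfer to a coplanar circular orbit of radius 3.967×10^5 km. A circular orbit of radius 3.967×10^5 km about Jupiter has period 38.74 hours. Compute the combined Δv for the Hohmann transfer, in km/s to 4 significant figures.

Δv = 11.35 km/s

From Kepler's third law T² = 4π²r³/μ at r = 3.967×10^5 km, T = 38.74 hours = 38.74 × 3600 s = 1.39464×10^5 s: μ = 4π²r³/T² = 1.26713×10^8 km³/s².
Transfer-ellipse semi-major axis a_t = (r₁ + r₂)/2 = (1.412×10^5 + 3.967×10^5)/2 = 2.6895×10^5 km.
At r₁ the circular-orbit speed is v₁ = √(μ/r₁) = 29.95668 km/s.
On the transfer ellipse at r₁, v² = μ(2/r − 1/a) gives v_p = √[μ(2/r₁ − 1/a_t)] = 36.38221 km/s.
First burn Δv₁ = |v_p − v₁| = 6.426 km/s.
Circular speed at r₂: v₂ = √(μ/r₂) = 17.87228 km/s.
Transfer-orbit speed at r₂: v_a = √[μ(2/r₂ − 1/a_t)] = 12.94975 km/s.
Second burn Δv₂ = |v₂ − v_a| = 4.923 km/s.
Δv = Δv₁ + Δv₂ = 6.426 + 4.923 = 11.35 km/s.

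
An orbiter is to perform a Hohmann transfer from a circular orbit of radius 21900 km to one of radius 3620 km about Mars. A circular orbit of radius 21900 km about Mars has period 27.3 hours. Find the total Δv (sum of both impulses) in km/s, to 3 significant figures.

From Kepler's third law T² = 4π²r³/μ at r = 21900 km, T = 27.3 hours = 27.3 × 3600 s = 98280 s: μ = 4π²r³/T² = 42930.1 km³/s².
The Hohmann ellipse has a_t = (r₁ + r₂)/2 = 12760 km.
At r₁ the circular-orbit speed is v₁ = √(μ/r₁) = 1.4001 km/s.
Transfer-orbit speed at r₁ (v² = μ(2/r − 1/a)): v_a = √[μ(2/r₁ − 1/a_t)] = 0.74574 km/s.
First burn Δv₁ = |v_a − v₁| = 0.6544 km/s.
Circular speed at r₂: v₂ = √(μ/r₂) = 3.444 km/s.
Transfer-orbit speed at r₂: v_p = √[μ(2/r₂ − 1/a_t)] = 4.512 km/s.
Second burn Δv₂ = |v₂ − v_p| = 1.068 km/s.
Total Δv = Δv₁ + Δv₂ = 1.722 km/s.

Δv = 1.72 km/s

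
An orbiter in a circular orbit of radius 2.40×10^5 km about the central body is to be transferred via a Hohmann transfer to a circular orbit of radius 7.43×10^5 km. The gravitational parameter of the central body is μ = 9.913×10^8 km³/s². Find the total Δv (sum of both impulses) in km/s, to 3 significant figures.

Semi-major axis of the transfer orbit: a_t = (2.400×10^5 + 7.430×10^5)/2 = 4.915×10^5 km.
At r₁ the circular-orbit speed is v₁ = √(μ/r₁) = 64.27 km/s.
Transfer-orbit speed at r₁ (vis-viva): v_p = √[μ(2/r₁ − 1/a_t)] = 79.02 km/s.
First burn Δv₁ = |v_p − v₁| = 14.75 km/s.
At r₂, v₂ = √(μ/r₂) = 36.527 km/s.
Transfer-orbit speed at r₂: v_a = √[μ(2/r₂ − 1/a_t)] = 25.524 km/s.
Second burn Δv₂ = |v₂ − v_a| = 11.00 km/s.
Total Δv = Δv₁ + Δv₂ = 25.75 km/s.

Δv = 25.8 km/s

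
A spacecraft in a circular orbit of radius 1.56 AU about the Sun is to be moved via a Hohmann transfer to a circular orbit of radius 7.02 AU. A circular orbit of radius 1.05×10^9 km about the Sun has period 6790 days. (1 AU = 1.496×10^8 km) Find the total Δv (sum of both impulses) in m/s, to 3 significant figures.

From Kepler's third law T² = 4π²r³/μ at r = 1.05×10^9 km, T = 6790 days = 6790 × 86400 s = 5.86656×10^8 s: μ = 4π²r³/T² = 1.32789×10^11 km³/s².
In km: r₁ = 1.56 × 1.496×10^8 = 2.33376×10^8 km; r₂ = 7.02 × 1.496×10^8 = 1.050192×10^9 km.
Transfer-ellipse semi-major axis a_t = (r₁ + r₂)/2 = (2.33376×10^8 + 1.050192×10^9)/2 = 6.41784×10^8 km.
Circular speed at r₁: v₁ = √(μ/r₁) = √(1.32789×10^11/2.33376×10^8) = 23.85 km/s.
On the transfer ellipse at r₁, v² = μ(2/r − 1/a) gives v_p = √[μ(2/r₁ − 1/a_t)] = 30.51 km/s.
First burn Δv₁ = |v_p − v₁| = 6.660 km/s.
At r₂, v₂ = √(μ/r₂) = 11.245 km/s.
Transfer-orbit speed at r₂: v_a = √[μ(2/r₂ − 1/a_t)] = 6.7808 km/s.
Second burn Δv₂ = |v₂ − v_a| = 4.464 km/s.
Δv = Δv₁ + Δv₂ = 6.660 + 4.464 = 11.12 km/s.

Δv = 11100 m/s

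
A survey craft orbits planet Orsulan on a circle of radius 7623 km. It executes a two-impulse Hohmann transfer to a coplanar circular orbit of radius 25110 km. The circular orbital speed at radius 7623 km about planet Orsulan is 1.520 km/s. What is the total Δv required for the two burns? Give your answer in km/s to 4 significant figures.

Δv = 0.6287 km/s

From the circular-orbit relation v² = μ/r at r = 7623 km: μ = v²r = (1.520)² × 7623 = 17612.2 km³/s².
Semi-major axis of the transfer orbit: a_t = (7623 + 25110)/2 = 16366.5 km.
At r₁ the circular-orbit speed is v₁ = √(μ/r₁) = 1.52000 km/s.
On the transfer ellipse at r₁, v² = μ(2/r − 1/a) gives v_p = √[μ(2/r₁ − 1/a_t)] = 1.88273 km/s.
First burn Δv₁ = |v_p − v₁| = 0.36273 km/s.
Circular speed at r₂: v₂ = √(μ/r₂) = 0.83750 km/s.
Transfer-orbit speed at r₂: v_a = √[μ(2/r₂ − 1/a_t)] = 0.57157 km/s.
Second burn Δv₂ = |v₂ − v_a| = 0.26593 km/s.
Total Δv = Δv₁ + Δv₂ = 0.6287 km/s.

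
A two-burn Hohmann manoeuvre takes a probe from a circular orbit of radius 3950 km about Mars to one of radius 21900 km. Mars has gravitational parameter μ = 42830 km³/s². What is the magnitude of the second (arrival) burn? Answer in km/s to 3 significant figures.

Δv₂ = 0.625 km/s

The Hohmann ellipse has a_t = (r₁ + r₂)/2 = 12925 km.
Circular speed at r = 21900 km: v_c = √(μ/r) = 1.3985 km/s.
Vis-viva on the transfer ellipse at r = 21900 km gives v_t = √[μ(2/r − 1/a_t)] = 0.77310 km/s.
Δv₂ = |v_t − v_c| = |0.77310 − 1.3985| = 0.6254 km/s.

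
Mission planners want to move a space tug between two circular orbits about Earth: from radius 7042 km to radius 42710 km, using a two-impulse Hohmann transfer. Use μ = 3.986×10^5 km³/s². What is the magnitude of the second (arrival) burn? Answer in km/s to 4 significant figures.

Δv₂ = 1.430 km/s

Transfer-ellipse semi-major axis a_t = (r₁ + r₂)/2 = (7042 + 42710)/2 = 24876 km.
Circular speed at r = 42710 km: v_c = √(μ/r) = 3.055 km/s.
Transfer-orbit speed at the same r (vis-viva, a = a_t): v_t = √[μ(2/r − 1/a_t)] = 1.625 km/s.
Δv₂ = |v_t − v_c| = |1.625 − 3.055| = 1.430 km/s.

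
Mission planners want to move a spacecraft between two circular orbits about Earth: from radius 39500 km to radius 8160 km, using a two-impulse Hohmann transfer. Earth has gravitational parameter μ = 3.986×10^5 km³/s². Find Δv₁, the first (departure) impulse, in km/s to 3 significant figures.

The Hohmann ellipse has a_t = (r₁ + r₂)/2 = 23830 km.
On the circular orbit at r = 39500 km, v_c = √(μ/r) = 3.177 km/s.
Transfer-orbit speed at the same r (vis-viva, a = a_t): v_t = √[μ(2/r − 1/a_t)] = 1.859 km/s.
Δv₁ = |v_t − v_c| = |1.859 − 3.177| = 1.318 km/s.

Δv₁ = 1.32 km/s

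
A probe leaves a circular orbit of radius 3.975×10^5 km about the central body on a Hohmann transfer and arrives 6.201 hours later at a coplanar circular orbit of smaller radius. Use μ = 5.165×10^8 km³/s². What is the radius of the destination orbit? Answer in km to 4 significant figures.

Transfer time t = 6.201 hours = 22323.6 s, and t = π√(a_t³/μ).
So a_t = (μ t²/π²)^(1/3) = (5.165×10^8 × (22323.6)² / π²)^(1/3) = 2.9655×10^5 km.
Since a_t = (r₁ + r₂)/2, r₂ = 2a_t − r₁ = 2×2.9655×10^5 − 3.975×10^5 = 1.956×10^5 km.

r₂ = 1.956×10^5 km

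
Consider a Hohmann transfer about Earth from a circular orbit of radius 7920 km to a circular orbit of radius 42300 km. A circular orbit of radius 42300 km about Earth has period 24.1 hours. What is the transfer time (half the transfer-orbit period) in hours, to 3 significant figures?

t = 5.51 hours

From Kepler's third law T² = 4π²r³/μ at r = 42300 km, T = 24.1 hours = 24.1 × 3600 s = 86760 s: μ = 4π²r³/T² = 3.96955×10^5 km³/s².
The Hohmann ellipse has a_t = (r₁ + r₂)/2 = 25110 km.
Transfer time t = π√(a_t³/μ) = π√((25110)³ / 3.96955×10^5) = 19840 s.
Converting: 19840 s ÷ 3600 s/hour = 5.51 hours.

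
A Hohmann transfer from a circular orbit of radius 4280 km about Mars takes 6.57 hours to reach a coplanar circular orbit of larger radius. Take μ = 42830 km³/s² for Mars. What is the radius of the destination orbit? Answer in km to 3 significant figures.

r₂ = 22600 km

Transfer time t = 6.57 hours = 23652 s, and t = π√(a_t³/μ).
So a_t = (μ t²/π²)^(1/3) = (42830 × (23652)² / π²)^(1/3) = 13440 km.
Since a_t = (r₁ + r₂)/2, r₂ = 2a_t − r₁ = 2×13440 − 4280 = 22600 km.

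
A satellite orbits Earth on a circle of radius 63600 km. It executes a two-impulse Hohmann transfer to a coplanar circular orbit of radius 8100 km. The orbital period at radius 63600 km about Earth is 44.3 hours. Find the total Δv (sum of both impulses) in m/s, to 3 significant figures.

Δv = 3650 m/s

From Kepler's third law T² = 4π²r³/μ at r = 63600 km, T = 44.3 hours = 44.3 × 3600 s = 1.5948×10^5 s: μ = 4π²r³/T² = 3.99318×10^5 km³/s².
Semi-major axis of the transfer orbit: a_t = (63600 + 8100)/2 = 35850 km.
Circular speed at r₁: v₁ = √(μ/r₁) = √(3.99318×10^5/63600) = 2.5057 km/s.
Transfer-orbit speed at r₁ (vis-viva): v_a = √[μ(2/r₁ − 1/a_t)] = 1.1910 km/s.
First burn Δv₁ = |v_a − v₁| = 1.3147 km/s.
Circular speed at r₂: v₂ = √(μ/r₂) = 7.0213 km/s.
Transfer-orbit speed at r₂: v_p = √[μ(2/r₂ − 1/a_t)] = 9.3519 km/s.
Second burn Δv₂ = |v₂ − v_p| = 2.3306 km/s.
Δv = Δv₁ + Δv₂ = 1.3147 + 2.3306 = 3.645 km/s.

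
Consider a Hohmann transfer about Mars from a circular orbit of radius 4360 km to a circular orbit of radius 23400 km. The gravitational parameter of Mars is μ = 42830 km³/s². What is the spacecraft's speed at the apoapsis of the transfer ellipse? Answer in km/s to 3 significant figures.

v = 0.758 km/s

Transfer-ellipse semi-major axis a_t = (r₁ + r₂)/2 = (4360 + 23400)/2 = 13880 km.
At apoapsis, r = 23400 km.
From the vis-viva equation, v = √[μ(2/r − 1/a_t)] = 0.7583 km/s.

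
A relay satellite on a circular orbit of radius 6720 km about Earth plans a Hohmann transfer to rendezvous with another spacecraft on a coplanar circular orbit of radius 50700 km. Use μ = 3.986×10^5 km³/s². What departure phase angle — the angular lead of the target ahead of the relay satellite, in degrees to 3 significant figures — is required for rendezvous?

Semi-major axis of the transfer orbit: a_t = (6720 + 50700)/2 = 28710 km.
The half-period of the transfer ellipse is t = π√(a_t³/μ) = 24206 s.
The target's mean motion on its circular orbit is ω₂ = √(μ/r₂³) = 5.5304×10^-5 rad/s.
Angle swept by the target during transfer: ω₂·t = 1.3387 rad = 76.70°.
Arrival is 180° from departure on the ellipse, so φ = 180° − 76.70° = 103°.

φ = 103°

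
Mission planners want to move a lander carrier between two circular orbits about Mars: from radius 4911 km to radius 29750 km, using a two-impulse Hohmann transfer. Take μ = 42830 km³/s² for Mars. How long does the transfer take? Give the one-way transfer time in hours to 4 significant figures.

t = 9.620 hours

Transfer-ellipse semi-major axis a_t = (r₁ + r₂)/2 = (4911 + 29750)/2 = 17330.5 km.
Half the transfer-orbit period gives t = π√(a_t³/μ) = 34633 s.
Converting: 34633 s ÷ 3600 s/hour = 9.620 hours.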